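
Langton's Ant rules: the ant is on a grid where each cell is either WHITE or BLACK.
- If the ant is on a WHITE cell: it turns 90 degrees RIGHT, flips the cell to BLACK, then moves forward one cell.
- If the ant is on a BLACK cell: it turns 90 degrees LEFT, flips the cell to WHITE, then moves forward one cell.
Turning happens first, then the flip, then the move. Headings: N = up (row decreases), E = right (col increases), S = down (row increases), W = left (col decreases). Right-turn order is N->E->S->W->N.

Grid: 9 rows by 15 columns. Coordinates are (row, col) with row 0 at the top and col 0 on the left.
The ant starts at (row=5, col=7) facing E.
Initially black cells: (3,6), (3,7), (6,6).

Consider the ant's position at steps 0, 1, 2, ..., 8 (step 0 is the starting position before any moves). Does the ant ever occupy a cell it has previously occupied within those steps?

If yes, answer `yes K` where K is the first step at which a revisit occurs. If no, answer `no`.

Step 1: on WHITE (5,7): turn R to S, flip to black, move to (6,7). |black|=4 — new cell
Step 2: on WHITE (6,7): turn R to W, flip to black, move to (6,6). |black|=5 — new cell
Step 3: on BLACK (6,6): turn L to S, flip to white, move to (7,6). |black|=4 — new cell
Step 4: on WHITE (7,6): turn R to W, flip to black, move to (7,5). |black|=5 — new cell
Step 5: on WHITE (7,5): turn R to N, flip to black, move to (6,5). |black|=6 — new cell
Step 6: on WHITE (6,5): turn R to E, flip to black, move to (6,6). |black|=7 — REVISIT

Answer: yes 6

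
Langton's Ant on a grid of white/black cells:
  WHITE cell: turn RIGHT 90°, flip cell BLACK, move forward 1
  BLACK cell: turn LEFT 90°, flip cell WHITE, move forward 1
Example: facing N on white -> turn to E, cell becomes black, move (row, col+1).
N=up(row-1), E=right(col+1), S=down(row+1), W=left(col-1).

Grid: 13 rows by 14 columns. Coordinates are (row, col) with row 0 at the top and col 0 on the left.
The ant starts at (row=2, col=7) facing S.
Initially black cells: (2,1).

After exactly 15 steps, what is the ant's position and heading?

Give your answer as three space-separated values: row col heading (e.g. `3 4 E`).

Step 1: on WHITE (2,7): turn R to W, flip to black, move to (2,6). |black|=2
Step 2: on WHITE (2,6): turn R to N, flip to black, move to (1,6). |black|=3
Step 3: on WHITE (1,6): turn R to E, flip to black, move to (1,7). |black|=4
Step 4: on WHITE (1,7): turn R to S, flip to black, move to (2,7). |black|=5
Step 5: on BLACK (2,7): turn L to E, flip to white, move to (2,8). |black|=4
Step 6: on WHITE (2,8): turn R to S, flip to black, move to (3,8). |black|=5
Step 7: on WHITE (3,8): turn R to W, flip to black, move to (3,7). |black|=6
Step 8: on WHITE (3,7): turn R to N, flip to black, move to (2,7). |black|=7
Step 9: on WHITE (2,7): turn R to E, flip to black, move to (2,8). |black|=8
Step 10: on BLACK (2,8): turn L to N, flip to white, move to (1,8). |black|=7
Step 11: on WHITE (1,8): turn R to E, flip to black, move to (1,9). |black|=8
Step 12: on WHITE (1,9): turn R to S, flip to black, move to (2,9). |black|=9
Step 13: on WHITE (2,9): turn R to W, flip to black, move to (2,8). |black|=10
Step 14: on WHITE (2,8): turn R to N, flip to black, move to (1,8). |black|=11
Step 15: on BLACK (1,8): turn L to W, flip to white, move to (1,7). |black|=10

Answer: 1 7 W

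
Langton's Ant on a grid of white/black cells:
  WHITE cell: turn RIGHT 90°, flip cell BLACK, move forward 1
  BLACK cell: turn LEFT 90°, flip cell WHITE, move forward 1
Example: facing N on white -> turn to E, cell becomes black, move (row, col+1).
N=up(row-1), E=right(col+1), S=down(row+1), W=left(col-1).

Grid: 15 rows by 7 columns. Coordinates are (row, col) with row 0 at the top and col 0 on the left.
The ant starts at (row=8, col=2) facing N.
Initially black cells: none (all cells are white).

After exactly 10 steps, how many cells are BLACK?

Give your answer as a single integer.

Step 1: on WHITE (8,2): turn R to E, flip to black, move to (8,3). |black|=1
Step 2: on WHITE (8,3): turn R to S, flip to black, move to (9,3). |black|=2
Step 3: on WHITE (9,3): turn R to W, flip to black, move to (9,2). |black|=3
Step 4: on WHITE (9,2): turn R to N, flip to black, move to (8,2). |black|=4
Step 5: on BLACK (8,2): turn L to W, flip to white, move to (8,1). |black|=3
Step 6: on WHITE (8,1): turn R to N, flip to black, move to (7,1). |black|=4
Step 7: on WHITE (7,1): turn R to E, flip to black, move to (7,2). |black|=5
Step 8: on WHITE (7,2): turn R to S, flip to black, move to (8,2). |black|=6
Step 9: on WHITE (8,2): turn R to W, flip to black, move to (8,1). |black|=7
Step 10: on BLACK (8,1): turn L to S, flip to white, move to (9,1). |black|=6

Answer: 6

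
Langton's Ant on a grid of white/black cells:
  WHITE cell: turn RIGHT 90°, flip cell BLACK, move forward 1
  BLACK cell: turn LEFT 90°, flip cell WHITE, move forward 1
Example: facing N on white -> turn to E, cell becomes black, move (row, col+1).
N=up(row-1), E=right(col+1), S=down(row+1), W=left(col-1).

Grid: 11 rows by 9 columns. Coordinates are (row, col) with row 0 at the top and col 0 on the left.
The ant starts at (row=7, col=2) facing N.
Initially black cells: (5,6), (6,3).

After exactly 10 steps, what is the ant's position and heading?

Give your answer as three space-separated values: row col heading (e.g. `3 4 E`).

Step 1: on WHITE (7,2): turn R to E, flip to black, move to (7,3). |black|=3
Step 2: on WHITE (7,3): turn R to S, flip to black, move to (8,3). |black|=4
Step 3: on WHITE (8,3): turn R to W, flip to black, move to (8,2). |black|=5
Step 4: on WHITE (8,2): turn R to N, flip to black, move to (7,2). |black|=6
Step 5: on BLACK (7,2): turn L to W, flip to white, move to (7,1). |black|=5
Step 6: on WHITE (7,1): turn R to N, flip to black, move to (6,1). |black|=6
Step 7: on WHITE (6,1): turn R to E, flip to black, move to (6,2). |black|=7
Step 8: on WHITE (6,2): turn R to S, flip to black, move to (7,2). |black|=8
Step 9: on WHITE (7,2): turn R to W, flip to black, move to (7,1). |black|=9
Step 10: on BLACK (7,1): turn L to S, flip to white, move to (8,1). |black|=8

Answer: 8 1 S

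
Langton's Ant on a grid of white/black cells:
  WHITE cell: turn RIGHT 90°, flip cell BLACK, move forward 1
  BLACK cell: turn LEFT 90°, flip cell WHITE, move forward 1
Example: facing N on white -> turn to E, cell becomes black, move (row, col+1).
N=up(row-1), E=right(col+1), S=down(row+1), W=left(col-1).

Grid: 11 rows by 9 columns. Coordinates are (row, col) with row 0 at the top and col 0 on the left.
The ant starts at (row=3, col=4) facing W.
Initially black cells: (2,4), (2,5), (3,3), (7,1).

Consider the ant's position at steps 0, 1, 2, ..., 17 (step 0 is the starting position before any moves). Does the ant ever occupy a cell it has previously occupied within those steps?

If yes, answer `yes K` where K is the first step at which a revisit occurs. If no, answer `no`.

Answer: yes 5

Derivation:
Step 1: on WHITE (3,4): turn R to N, flip to black, move to (2,4). |black|=5 — new cell
Step 2: on BLACK (2,4): turn L to W, flip to white, move to (2,3). |black|=4 — new cell
Step 3: on WHITE (2,3): turn R to N, flip to black, move to (1,3). |black|=5 — new cell
Step 4: on WHITE (1,3): turn R to E, flip to black, move to (1,4). |black|=6 — new cell
Step 5: on WHITE (1,4): turn R to S, flip to black, move to (2,4). |black|=7 — REVISIT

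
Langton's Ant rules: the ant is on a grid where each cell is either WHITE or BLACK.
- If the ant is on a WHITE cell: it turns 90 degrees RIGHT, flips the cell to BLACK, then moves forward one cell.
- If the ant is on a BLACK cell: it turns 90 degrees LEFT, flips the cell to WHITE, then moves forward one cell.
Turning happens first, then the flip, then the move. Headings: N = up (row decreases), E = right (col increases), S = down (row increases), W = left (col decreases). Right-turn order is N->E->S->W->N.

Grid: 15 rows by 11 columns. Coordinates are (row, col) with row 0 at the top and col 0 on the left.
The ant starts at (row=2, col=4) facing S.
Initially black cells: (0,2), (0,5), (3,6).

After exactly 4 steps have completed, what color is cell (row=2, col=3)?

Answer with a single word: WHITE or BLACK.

Step 1: on WHITE (2,4): turn R to W, flip to black, move to (2,3). |black|=4
Step 2: on WHITE (2,3): turn R to N, flip to black, move to (1,3). |black|=5
Step 3: on WHITE (1,3): turn R to E, flip to black, move to (1,4). |black|=6
Step 4: on WHITE (1,4): turn R to S, flip to black, move to (2,4). |black|=7

Answer: BLACK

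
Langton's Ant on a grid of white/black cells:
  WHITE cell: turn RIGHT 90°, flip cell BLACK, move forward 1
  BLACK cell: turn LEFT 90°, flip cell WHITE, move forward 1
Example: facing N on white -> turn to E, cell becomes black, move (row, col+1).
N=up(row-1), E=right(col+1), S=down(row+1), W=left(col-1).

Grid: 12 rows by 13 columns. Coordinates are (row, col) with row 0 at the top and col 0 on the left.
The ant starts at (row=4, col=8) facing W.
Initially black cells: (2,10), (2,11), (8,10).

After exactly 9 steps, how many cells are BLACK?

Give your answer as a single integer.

Answer: 10

Derivation:
Step 1: on WHITE (4,8): turn R to N, flip to black, move to (3,8). |black|=4
Step 2: on WHITE (3,8): turn R to E, flip to black, move to (3,9). |black|=5
Step 3: on WHITE (3,9): turn R to S, flip to black, move to (4,9). |black|=6
Step 4: on WHITE (4,9): turn R to W, flip to black, move to (4,8). |black|=7
Step 5: on BLACK (4,8): turn L to S, flip to white, move to (5,8). |black|=6
Step 6: on WHITE (5,8): turn R to W, flip to black, move to (5,7). |black|=7
Step 7: on WHITE (5,7): turn R to N, flip to black, move to (4,7). |black|=8
Step 8: on WHITE (4,7): turn R to E, flip to black, move to (4,8). |black|=9
Step 9: on WHITE (4,8): turn R to S, flip to black, move to (5,8). |black|=10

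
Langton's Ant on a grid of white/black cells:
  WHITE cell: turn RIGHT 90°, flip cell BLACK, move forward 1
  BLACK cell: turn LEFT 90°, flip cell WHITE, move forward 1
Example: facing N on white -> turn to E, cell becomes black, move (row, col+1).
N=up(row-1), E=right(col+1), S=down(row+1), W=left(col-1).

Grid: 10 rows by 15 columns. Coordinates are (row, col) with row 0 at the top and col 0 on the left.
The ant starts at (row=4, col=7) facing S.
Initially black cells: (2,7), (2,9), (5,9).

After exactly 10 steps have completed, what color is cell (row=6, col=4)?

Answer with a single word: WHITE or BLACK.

Step 1: on WHITE (4,7): turn R to W, flip to black, move to (4,6). |black|=4
Step 2: on WHITE (4,6): turn R to N, flip to black, move to (3,6). |black|=5
Step 3: on WHITE (3,6): turn R to E, flip to black, move to (3,7). |black|=6
Step 4: on WHITE (3,7): turn R to S, flip to black, move to (4,7). |black|=7
Step 5: on BLACK (4,7): turn L to E, flip to white, move to (4,8). |black|=6
Step 6: on WHITE (4,8): turn R to S, flip to black, move to (5,8). |black|=7
Step 7: on WHITE (5,8): turn R to W, flip to black, move to (5,7). |black|=8
Step 8: on WHITE (5,7): turn R to N, flip to black, move to (4,7). |black|=9
Step 9: on WHITE (4,7): turn R to E, flip to black, move to (4,8). |black|=10
Step 10: on BLACK (4,8): turn L to N, flip to white, move to (3,8). |black|=9

Answer: WHITE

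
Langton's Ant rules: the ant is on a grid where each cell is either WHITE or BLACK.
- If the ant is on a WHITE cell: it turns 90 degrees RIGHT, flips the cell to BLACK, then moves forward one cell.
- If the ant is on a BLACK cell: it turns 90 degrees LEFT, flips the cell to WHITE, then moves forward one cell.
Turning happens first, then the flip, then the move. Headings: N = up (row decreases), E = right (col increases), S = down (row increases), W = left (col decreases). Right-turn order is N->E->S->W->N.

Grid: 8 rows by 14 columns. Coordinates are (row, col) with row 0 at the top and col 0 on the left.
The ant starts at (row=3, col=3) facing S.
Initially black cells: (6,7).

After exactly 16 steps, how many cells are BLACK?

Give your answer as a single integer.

Step 1: on WHITE (3,3): turn R to W, flip to black, move to (3,2). |black|=2
Step 2: on WHITE (3,2): turn R to N, flip to black, move to (2,2). |black|=3
Step 3: on WHITE (2,2): turn R to E, flip to black, move to (2,3). |black|=4
Step 4: on WHITE (2,3): turn R to S, flip to black, move to (3,3). |black|=5
Step 5: on BLACK (3,3): turn L to E, flip to white, move to (3,4). |black|=4
Step 6: on WHITE (3,4): turn R to S, flip to black, move to (4,4). |black|=5
Step 7: on WHITE (4,4): turn R to W, flip to black, move to (4,3). |black|=6
Step 8: on WHITE (4,3): turn R to N, flip to black, move to (3,3). |black|=7
Step 9: on WHITE (3,3): turn R to E, flip to black, move to (3,4). |black|=8
Step 10: on BLACK (3,4): turn L to N, flip to white, move to (2,4). |black|=7
Step 11: on WHITE (2,4): turn R to E, flip to black, move to (2,5). |black|=8
Step 12: on WHITE (2,5): turn R to S, flip to black, move to (3,5). |black|=9
Step 13: on WHITE (3,5): turn R to W, flip to black, move to (3,4). |black|=10
Step 14: on WHITE (3,4): turn R to N, flip to black, move to (2,4). |black|=11
Step 15: on BLACK (2,4): turn L to W, flip to white, move to (2,3). |black|=10
Step 16: on BLACK (2,3): turn L to S, flip to white, move to (3,3). |black|=9

Answer: 9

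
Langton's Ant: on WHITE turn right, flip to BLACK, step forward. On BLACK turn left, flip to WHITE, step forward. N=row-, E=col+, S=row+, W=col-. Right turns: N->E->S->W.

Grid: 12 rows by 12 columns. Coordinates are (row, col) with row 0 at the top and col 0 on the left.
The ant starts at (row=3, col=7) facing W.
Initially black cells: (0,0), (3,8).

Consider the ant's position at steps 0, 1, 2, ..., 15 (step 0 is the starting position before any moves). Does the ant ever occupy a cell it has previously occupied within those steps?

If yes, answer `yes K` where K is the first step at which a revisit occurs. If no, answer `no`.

Step 1: on WHITE (3,7): turn R to N, flip to black, move to (2,7). |black|=3 — new cell
Step 2: on WHITE (2,7): turn R to E, flip to black, move to (2,8). |black|=4 — new cell
Step 3: on WHITE (2,8): turn R to S, flip to black, move to (3,8). |black|=5 — new cell
Step 4: on BLACK (3,8): turn L to E, flip to white, move to (3,9). |black|=4 — new cell
Step 5: on WHITE (3,9): turn R to S, flip to black, move to (4,9). |black|=5 — new cell
Step 6: on WHITE (4,9): turn R to W, flip to black, move to (4,8). |black|=6 — new cell
Step 7: on WHITE (4,8): turn R to N, flip to black, move to (3,8). |black|=7 — REVISIT

Answer: yes 7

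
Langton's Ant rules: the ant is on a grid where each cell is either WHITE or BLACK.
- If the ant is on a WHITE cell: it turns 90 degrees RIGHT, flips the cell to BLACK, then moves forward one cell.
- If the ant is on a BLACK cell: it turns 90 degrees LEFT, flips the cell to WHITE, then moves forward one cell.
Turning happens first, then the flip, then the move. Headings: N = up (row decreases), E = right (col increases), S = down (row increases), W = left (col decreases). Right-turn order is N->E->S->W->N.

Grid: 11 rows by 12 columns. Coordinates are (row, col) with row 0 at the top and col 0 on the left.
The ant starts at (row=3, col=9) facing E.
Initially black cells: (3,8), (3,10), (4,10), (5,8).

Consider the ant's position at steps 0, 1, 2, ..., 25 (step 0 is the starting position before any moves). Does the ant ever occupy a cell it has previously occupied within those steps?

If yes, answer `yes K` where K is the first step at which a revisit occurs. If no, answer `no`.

Answer: yes 7

Derivation:
Step 1: on WHITE (3,9): turn R to S, flip to black, move to (4,9). |black|=5 — new cell
Step 2: on WHITE (4,9): turn R to W, flip to black, move to (4,8). |black|=6 — new cell
Step 3: on WHITE (4,8): turn R to N, flip to black, move to (3,8). |black|=7 — new cell
Step 4: on BLACK (3,8): turn L to W, flip to white, move to (3,7). |black|=6 — new cell
Step 5: on WHITE (3,7): turn R to N, flip to black, move to (2,7). |black|=7 — new cell
Step 6: on WHITE (2,7): turn R to E, flip to black, move to (2,8). |black|=8 — new cell
Step 7: on WHITE (2,8): turn R to S, flip to black, move to (3,8). |black|=9 — REVISIT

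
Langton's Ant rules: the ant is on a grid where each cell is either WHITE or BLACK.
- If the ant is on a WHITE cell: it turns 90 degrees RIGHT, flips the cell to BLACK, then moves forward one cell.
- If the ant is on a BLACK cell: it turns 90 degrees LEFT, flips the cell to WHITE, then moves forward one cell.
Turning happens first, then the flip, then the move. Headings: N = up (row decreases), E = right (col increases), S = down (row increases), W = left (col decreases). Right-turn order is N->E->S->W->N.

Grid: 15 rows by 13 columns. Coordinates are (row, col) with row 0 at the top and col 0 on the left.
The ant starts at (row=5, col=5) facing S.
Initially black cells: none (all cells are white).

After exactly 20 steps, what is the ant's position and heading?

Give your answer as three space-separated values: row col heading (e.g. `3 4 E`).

Answer: 3 7 N

Derivation:
Step 1: on WHITE (5,5): turn R to W, flip to black, move to (5,4). |black|=1
Step 2: on WHITE (5,4): turn R to N, flip to black, move to (4,4). |black|=2
Step 3: on WHITE (4,4): turn R to E, flip to black, move to (4,5). |black|=3
Step 4: on WHITE (4,5): turn R to S, flip to black, move to (5,5). |black|=4
Step 5: on BLACK (5,5): turn L to E, flip to white, move to (5,6). |black|=3
Step 6: on WHITE (5,6): turn R to S, flip to black, move to (6,6). |black|=4
Step 7: on WHITE (6,6): turn R to W, flip to black, move to (6,5). |black|=5
Step 8: on WHITE (6,5): turn R to N, flip to black, move to (5,5). |black|=6
Step 9: on WHITE (5,5): turn R to E, flip to black, move to (5,6). |black|=7
Step 10: on BLACK (5,6): turn L to N, flip to white, move to (4,6). |black|=6
Step 11: on WHITE (4,6): turn R to E, flip to black, move to (4,7). |black|=7
Step 12: on WHITE (4,7): turn R to S, flip to black, move to (5,7). |black|=8
Step 13: on WHITE (5,7): turn R to W, flip to black, move to (5,6). |black|=9
Step 14: on WHITE (5,6): turn R to N, flip to black, move to (4,6). |black|=10
Step 15: on BLACK (4,6): turn L to W, flip to white, move to (4,5). |black|=9
Step 16: on BLACK (4,5): turn L to S, flip to white, move to (5,5). |black|=8
Step 17: on BLACK (5,5): turn L to E, flip to white, move to (5,6). |black|=7
Step 18: on BLACK (5,6): turn L to N, flip to white, move to (4,6). |black|=6
Step 19: on WHITE (4,6): turn R to E, flip to black, move to (4,7). |black|=7
Step 20: on BLACK (4,7): turn L to N, flip to white, move to (3,7). |black|=6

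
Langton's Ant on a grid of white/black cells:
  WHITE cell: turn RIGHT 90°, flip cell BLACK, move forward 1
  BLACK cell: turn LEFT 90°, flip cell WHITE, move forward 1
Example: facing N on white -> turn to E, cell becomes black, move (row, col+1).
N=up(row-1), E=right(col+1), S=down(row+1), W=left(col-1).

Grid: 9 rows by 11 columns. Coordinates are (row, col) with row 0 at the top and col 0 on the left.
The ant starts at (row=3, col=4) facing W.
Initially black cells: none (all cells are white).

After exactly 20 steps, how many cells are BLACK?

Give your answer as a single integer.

Step 1: on WHITE (3,4): turn R to N, flip to black, move to (2,4). |black|=1
Step 2: on WHITE (2,4): turn R to E, flip to black, move to (2,5). |black|=2
Step 3: on WHITE (2,5): turn R to S, flip to black, move to (3,5). |black|=3
Step 4: on WHITE (3,5): turn R to W, flip to black, move to (3,4). |black|=4
Step 5: on BLACK (3,4): turn L to S, flip to white, move to (4,4). |black|=3
Step 6: on WHITE (4,4): turn R to W, flip to black, move to (4,3). |black|=4
Step 7: on WHITE (4,3): turn R to N, flip to black, move to (3,3). |black|=5
Step 8: on WHITE (3,3): turn R to E, flip to black, move to (3,4). |black|=6
Step 9: on WHITE (3,4): turn R to S, flip to black, move to (4,4). |black|=7
Step 10: on BLACK (4,4): turn L to E, flip to white, move to (4,5). |black|=6
Step 11: on WHITE (4,5): turn R to S, flip to black, move to (5,5). |black|=7
Step 12: on WHITE (5,5): turn R to W, flip to black, move to (5,4). |black|=8
Step 13: on WHITE (5,4): turn R to N, flip to black, move to (4,4). |black|=9
Step 14: on WHITE (4,4): turn R to E, flip to black, move to (4,5). |black|=10
Step 15: on BLACK (4,5): turn L to N, flip to white, move to (3,5). |black|=9
Step 16: on BLACK (3,5): turn L to W, flip to white, move to (3,4). |black|=8
Step 17: on BLACK (3,4): turn L to S, flip to white, move to (4,4). |black|=7
Step 18: on BLACK (4,4): turn L to E, flip to white, move to (4,5). |black|=6
Step 19: on WHITE (4,5): turn R to S, flip to black, move to (5,5). |black|=7
Step 20: on BLACK (5,5): turn L to E, flip to white, move to (5,6). |black|=6

Answer: 6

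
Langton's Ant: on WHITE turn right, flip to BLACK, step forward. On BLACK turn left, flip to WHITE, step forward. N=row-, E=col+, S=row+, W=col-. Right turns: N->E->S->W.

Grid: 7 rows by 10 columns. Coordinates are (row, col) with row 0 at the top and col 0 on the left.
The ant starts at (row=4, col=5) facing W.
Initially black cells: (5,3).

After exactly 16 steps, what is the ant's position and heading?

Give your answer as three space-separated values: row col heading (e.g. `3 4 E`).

Step 1: on WHITE (4,5): turn R to N, flip to black, move to (3,5). |black|=2
Step 2: on WHITE (3,5): turn R to E, flip to black, move to (3,6). |black|=3
Step 3: on WHITE (3,6): turn R to S, flip to black, move to (4,6). |black|=4
Step 4: on WHITE (4,6): turn R to W, flip to black, move to (4,5). |black|=5
Step 5: on BLACK (4,5): turn L to S, flip to white, move to (5,5). |black|=4
Step 6: on WHITE (5,5): turn R to W, flip to black, move to (5,4). |black|=5
Step 7: on WHITE (5,4): turn R to N, flip to black, move to (4,4). |black|=6
Step 8: on WHITE (4,4): turn R to E, flip to black, move to (4,5). |black|=7
Step 9: on WHITE (4,5): turn R to S, flip to black, move to (5,5). |black|=8
Step 10: on BLACK (5,5): turn L to E, flip to white, move to (5,6). |black|=7
Step 11: on WHITE (5,6): turn R to S, flip to black, move to (6,6). |black|=8
Step 12: on WHITE (6,6): turn R to W, flip to black, move to (6,5). |black|=9
Step 13: on WHITE (6,5): turn R to N, flip to black, move to (5,5). |black|=10
Step 14: on WHITE (5,5): turn R to E, flip to black, move to (5,6). |black|=11
Step 15: on BLACK (5,6): turn L to N, flip to white, move to (4,6). |black|=10
Step 16: on BLACK (4,6): turn L to W, flip to white, move to (4,5). |black|=9

Answer: 4 5 W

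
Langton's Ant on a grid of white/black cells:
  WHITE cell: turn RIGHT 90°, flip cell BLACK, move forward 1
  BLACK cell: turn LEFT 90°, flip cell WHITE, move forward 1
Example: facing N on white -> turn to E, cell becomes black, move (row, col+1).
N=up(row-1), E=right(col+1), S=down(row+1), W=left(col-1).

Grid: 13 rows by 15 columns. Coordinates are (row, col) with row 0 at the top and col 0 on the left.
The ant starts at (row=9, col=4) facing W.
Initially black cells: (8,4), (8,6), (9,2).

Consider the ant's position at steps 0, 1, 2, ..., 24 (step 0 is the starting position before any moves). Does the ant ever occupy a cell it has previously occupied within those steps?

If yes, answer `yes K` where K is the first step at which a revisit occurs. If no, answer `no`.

Answer: yes 5

Derivation:
Step 1: on WHITE (9,4): turn R to N, flip to black, move to (8,4). |black|=4 — new cell
Step 2: on BLACK (8,4): turn L to W, flip to white, move to (8,3). |black|=3 — new cell
Step 3: on WHITE (8,3): turn R to N, flip to black, move to (7,3). |black|=4 — new cell
Step 4: on WHITE (7,3): turn R to E, flip to black, move to (7,4). |black|=5 — new cell
Step 5: on WHITE (7,4): turn R to S, flip to black, move to (8,4). |black|=6 — REVISIT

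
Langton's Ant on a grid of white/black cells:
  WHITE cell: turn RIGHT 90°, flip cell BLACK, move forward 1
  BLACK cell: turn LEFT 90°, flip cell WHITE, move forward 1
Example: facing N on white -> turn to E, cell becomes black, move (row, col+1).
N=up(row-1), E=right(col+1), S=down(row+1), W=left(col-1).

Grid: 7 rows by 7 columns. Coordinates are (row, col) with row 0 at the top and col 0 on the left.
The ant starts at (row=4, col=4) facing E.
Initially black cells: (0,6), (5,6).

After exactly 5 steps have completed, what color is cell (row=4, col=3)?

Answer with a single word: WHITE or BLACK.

Step 1: on WHITE (4,4): turn R to S, flip to black, move to (5,4). |black|=3
Step 2: on WHITE (5,4): turn R to W, flip to black, move to (5,3). |black|=4
Step 3: on WHITE (5,3): turn R to N, flip to black, move to (4,3). |black|=5
Step 4: on WHITE (4,3): turn R to E, flip to black, move to (4,4). |black|=6
Step 5: on BLACK (4,4): turn L to N, flip to white, move to (3,4). |black|=5

Answer: BLACK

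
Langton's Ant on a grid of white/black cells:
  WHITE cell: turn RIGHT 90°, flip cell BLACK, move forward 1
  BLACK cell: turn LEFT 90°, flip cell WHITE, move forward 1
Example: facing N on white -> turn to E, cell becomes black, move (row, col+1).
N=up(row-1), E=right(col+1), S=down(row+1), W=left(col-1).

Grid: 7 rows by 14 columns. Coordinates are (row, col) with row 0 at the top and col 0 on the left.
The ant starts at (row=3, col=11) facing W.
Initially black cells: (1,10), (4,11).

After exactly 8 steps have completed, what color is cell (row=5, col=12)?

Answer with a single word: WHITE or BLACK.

Answer: BLACK

Derivation:
Step 1: on WHITE (3,11): turn R to N, flip to black, move to (2,11). |black|=3
Step 2: on WHITE (2,11): turn R to E, flip to black, move to (2,12). |black|=4
Step 3: on WHITE (2,12): turn R to S, flip to black, move to (3,12). |black|=5
Step 4: on WHITE (3,12): turn R to W, flip to black, move to (3,11). |black|=6
Step 5: on BLACK (3,11): turn L to S, flip to white, move to (4,11). |black|=5
Step 6: on BLACK (4,11): turn L to E, flip to white, move to (4,12). |black|=4
Step 7: on WHITE (4,12): turn R to S, flip to black, move to (5,12). |black|=5
Step 8: on WHITE (5,12): turn R to W, flip to black, move to (5,11). |black|=6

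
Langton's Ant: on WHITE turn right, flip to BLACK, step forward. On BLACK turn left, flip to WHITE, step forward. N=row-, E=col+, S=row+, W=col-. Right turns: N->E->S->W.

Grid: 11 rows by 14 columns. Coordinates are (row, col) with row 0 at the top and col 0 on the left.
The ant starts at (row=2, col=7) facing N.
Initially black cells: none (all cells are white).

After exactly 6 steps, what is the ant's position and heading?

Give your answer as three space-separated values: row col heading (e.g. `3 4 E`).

Answer: 1 6 N

Derivation:
Step 1: on WHITE (2,7): turn R to E, flip to black, move to (2,8). |black|=1
Step 2: on WHITE (2,8): turn R to S, flip to black, move to (3,8). |black|=2
Step 3: on WHITE (3,8): turn R to W, flip to black, move to (3,7). |black|=3
Step 4: on WHITE (3,7): turn R to N, flip to black, move to (2,7). |black|=4
Step 5: on BLACK (2,7): turn L to W, flip to white, move to (2,6). |black|=3
Step 6: on WHITE (2,6): turn R to N, flip to black, move to (1,6). |black|=4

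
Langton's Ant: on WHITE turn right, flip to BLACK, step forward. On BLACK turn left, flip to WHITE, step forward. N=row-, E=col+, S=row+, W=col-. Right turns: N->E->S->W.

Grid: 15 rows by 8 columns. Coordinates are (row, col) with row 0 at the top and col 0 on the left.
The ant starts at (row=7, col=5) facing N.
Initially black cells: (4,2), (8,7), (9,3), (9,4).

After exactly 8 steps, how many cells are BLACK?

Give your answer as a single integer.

Answer: 10

Derivation:
Step 1: on WHITE (7,5): turn R to E, flip to black, move to (7,6). |black|=5
Step 2: on WHITE (7,6): turn R to S, flip to black, move to (8,6). |black|=6
Step 3: on WHITE (8,6): turn R to W, flip to black, move to (8,5). |black|=7
Step 4: on WHITE (8,5): turn R to N, flip to black, move to (7,5). |black|=8
Step 5: on BLACK (7,5): turn L to W, flip to white, move to (7,4). |black|=7
Step 6: on WHITE (7,4): turn R to N, flip to black, move to (6,4). |black|=8
Step 7: on WHITE (6,4): turn R to E, flip to black, move to (6,5). |black|=9
Step 8: on WHITE (6,5): turn R to S, flip to black, move to (7,5). |black|=10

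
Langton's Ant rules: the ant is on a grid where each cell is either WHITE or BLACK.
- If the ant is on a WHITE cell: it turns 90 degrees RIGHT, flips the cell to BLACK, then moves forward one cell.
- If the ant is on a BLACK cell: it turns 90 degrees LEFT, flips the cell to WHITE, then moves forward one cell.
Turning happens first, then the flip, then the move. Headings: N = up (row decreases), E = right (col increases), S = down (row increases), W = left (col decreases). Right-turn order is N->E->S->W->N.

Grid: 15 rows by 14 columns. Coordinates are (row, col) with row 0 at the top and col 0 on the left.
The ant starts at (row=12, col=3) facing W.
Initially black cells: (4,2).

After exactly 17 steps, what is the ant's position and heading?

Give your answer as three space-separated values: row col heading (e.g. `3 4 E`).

Answer: 13 3 S

Derivation:
Step 1: on WHITE (12,3): turn R to N, flip to black, move to (11,3). |black|=2
Step 2: on WHITE (11,3): turn R to E, flip to black, move to (11,4). |black|=3
Step 3: on WHITE (11,4): turn R to S, flip to black, move to (12,4). |black|=4
Step 4: on WHITE (12,4): turn R to W, flip to black, move to (12,3). |black|=5
Step 5: on BLACK (12,3): turn L to S, flip to white, move to (13,3). |black|=4
Step 6: on WHITE (13,3): turn R to W, flip to black, move to (13,2). |black|=5
Step 7: on WHITE (13,2): turn R to N, flip to black, move to (12,2). |black|=6
Step 8: on WHITE (12,2): turn R to E, flip to black, move to (12,3). |black|=7
Step 9: on WHITE (12,3): turn R to S, flip to black, move to (13,3). |black|=8
Step 10: on BLACK (13,3): turn L to E, flip to white, move to (13,4). |black|=7
Step 11: on WHITE (13,4): turn R to S, flip to black, move to (14,4). |black|=8
Step 12: on WHITE (14,4): turn R to W, flip to black, move to (14,3). |black|=9
Step 13: on WHITE (14,3): turn R to N, flip to black, move to (13,3). |black|=10
Step 14: on WHITE (13,3): turn R to E, flip to black, move to (13,4). |black|=11
Step 15: on BLACK (13,4): turn L to N, flip to white, move to (12,4). |black|=10
Step 16: on BLACK (12,4): turn L to W, flip to white, move to (12,3). |black|=9
Step 17: on BLACK (12,3): turn L to S, flip to white, move to (13,3). |black|=8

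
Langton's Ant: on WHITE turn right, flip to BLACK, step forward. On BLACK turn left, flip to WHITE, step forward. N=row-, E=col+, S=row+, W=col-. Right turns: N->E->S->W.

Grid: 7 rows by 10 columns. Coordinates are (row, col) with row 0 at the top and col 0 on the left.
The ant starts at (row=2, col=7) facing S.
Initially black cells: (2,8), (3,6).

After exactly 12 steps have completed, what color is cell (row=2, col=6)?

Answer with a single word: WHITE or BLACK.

Answer: BLACK

Derivation:
Step 1: on WHITE (2,7): turn R to W, flip to black, move to (2,6). |black|=3
Step 2: on WHITE (2,6): turn R to N, flip to black, move to (1,6). |black|=4
Step 3: on WHITE (1,6): turn R to E, flip to black, move to (1,7). |black|=5
Step 4: on WHITE (1,7): turn R to S, flip to black, move to (2,7). |black|=6
Step 5: on BLACK (2,7): turn L to E, flip to white, move to (2,8). |black|=5
Step 6: on BLACK (2,8): turn L to N, flip to white, move to (1,8). |black|=4
Step 7: on WHITE (1,8): turn R to E, flip to black, move to (1,9). |black|=5
Step 8: on WHITE (1,9): turn R to S, flip to black, move to (2,9). |black|=6
Step 9: on WHITE (2,9): turn R to W, flip to black, move to (2,8). |black|=7
Step 10: on WHITE (2,8): turn R to N, flip to black, move to (1,8). |black|=8
Step 11: on BLACK (1,8): turn L to W, flip to white, move to (1,7). |black|=7
Step 12: on BLACK (1,7): turn L to S, flip to white, move to (2,7). |black|=6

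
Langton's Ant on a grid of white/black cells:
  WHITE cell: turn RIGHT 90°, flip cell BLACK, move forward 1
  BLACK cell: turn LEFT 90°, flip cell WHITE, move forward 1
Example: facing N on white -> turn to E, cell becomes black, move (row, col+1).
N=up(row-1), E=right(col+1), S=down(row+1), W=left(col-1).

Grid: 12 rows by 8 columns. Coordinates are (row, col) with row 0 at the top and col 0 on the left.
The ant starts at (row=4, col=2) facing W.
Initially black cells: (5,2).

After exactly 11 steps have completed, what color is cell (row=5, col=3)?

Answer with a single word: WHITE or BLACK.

Step 1: on WHITE (4,2): turn R to N, flip to black, move to (3,2). |black|=2
Step 2: on WHITE (3,2): turn R to E, flip to black, move to (3,3). |black|=3
Step 3: on WHITE (3,3): turn R to S, flip to black, move to (4,3). |black|=4
Step 4: on WHITE (4,3): turn R to W, flip to black, move to (4,2). |black|=5
Step 5: on BLACK (4,2): turn L to S, flip to white, move to (5,2). |black|=4
Step 6: on BLACK (5,2): turn L to E, flip to white, move to (5,3). |black|=3
Step 7: on WHITE (5,3): turn R to S, flip to black, move to (6,3). |black|=4
Step 8: on WHITE (6,3): turn R to W, flip to black, move to (6,2). |black|=5
Step 9: on WHITE (6,2): turn R to N, flip to black, move to (5,2). |black|=6
Step 10: on WHITE (5,2): turn R to E, flip to black, move to (5,3). |black|=7
Step 11: on BLACK (5,3): turn L to N, flip to white, move to (4,3). |black|=6

Answer: WHITE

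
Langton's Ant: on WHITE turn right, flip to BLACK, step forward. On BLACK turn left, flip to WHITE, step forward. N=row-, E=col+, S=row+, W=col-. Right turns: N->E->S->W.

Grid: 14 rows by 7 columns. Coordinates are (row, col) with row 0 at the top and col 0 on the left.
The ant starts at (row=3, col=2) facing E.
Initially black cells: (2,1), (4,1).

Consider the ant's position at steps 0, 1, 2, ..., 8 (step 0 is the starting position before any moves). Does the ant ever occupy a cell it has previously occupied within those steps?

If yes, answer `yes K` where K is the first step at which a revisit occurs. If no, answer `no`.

Step 1: on WHITE (3,2): turn R to S, flip to black, move to (4,2). |black|=3 — new cell
Step 2: on WHITE (4,2): turn R to W, flip to black, move to (4,1). |black|=4 — new cell
Step 3: on BLACK (4,1): turn L to S, flip to white, move to (5,1). |black|=3 — new cell
Step 4: on WHITE (5,1): turn R to W, flip to black, move to (5,0). |black|=4 — new cell
Step 5: on WHITE (5,0): turn R to N, flip to black, move to (4,0). |black|=5 — new cell
Step 6: on WHITE (4,0): turn R to E, flip to black, move to (4,1). |black|=6 — REVISIT

Answer: yes 6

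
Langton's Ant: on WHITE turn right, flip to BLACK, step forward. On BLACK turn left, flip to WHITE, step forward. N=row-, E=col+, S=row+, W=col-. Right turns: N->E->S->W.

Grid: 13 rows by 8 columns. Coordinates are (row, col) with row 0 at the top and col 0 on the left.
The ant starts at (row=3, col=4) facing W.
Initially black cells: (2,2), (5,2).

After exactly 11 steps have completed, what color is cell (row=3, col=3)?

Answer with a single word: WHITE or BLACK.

Step 1: on WHITE (3,4): turn R to N, flip to black, move to (2,4). |black|=3
Step 2: on WHITE (2,4): turn R to E, flip to black, move to (2,5). |black|=4
Step 3: on WHITE (2,5): turn R to S, flip to black, move to (3,5). |black|=5
Step 4: on WHITE (3,5): turn R to W, flip to black, move to (3,4). |black|=6
Step 5: on BLACK (3,4): turn L to S, flip to white, move to (4,4). |black|=5
Step 6: on WHITE (4,4): turn R to W, flip to black, move to (4,3). |black|=6
Step 7: on WHITE (4,3): turn R to N, flip to black, move to (3,3). |black|=7
Step 8: on WHITE (3,3): turn R to E, flip to black, move to (3,4). |black|=8
Step 9: on WHITE (3,4): turn R to S, flip to black, move to (4,4). |black|=9
Step 10: on BLACK (4,4): turn L to E, flip to white, move to (4,5). |black|=8
Step 11: on WHITE (4,5): turn R to S, flip to black, move to (5,5). |black|=9

Answer: BLACK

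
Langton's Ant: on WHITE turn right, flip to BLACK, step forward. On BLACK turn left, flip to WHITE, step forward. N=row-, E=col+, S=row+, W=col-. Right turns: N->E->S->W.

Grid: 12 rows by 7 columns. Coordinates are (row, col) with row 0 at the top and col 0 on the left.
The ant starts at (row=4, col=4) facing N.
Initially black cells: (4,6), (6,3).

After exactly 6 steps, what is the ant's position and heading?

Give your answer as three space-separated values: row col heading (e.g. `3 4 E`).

Answer: 3 3 N

Derivation:
Step 1: on WHITE (4,4): turn R to E, flip to black, move to (4,5). |black|=3
Step 2: on WHITE (4,5): turn R to S, flip to black, move to (5,5). |black|=4
Step 3: on WHITE (5,5): turn R to W, flip to black, move to (5,4). |black|=5
Step 4: on WHITE (5,4): turn R to N, flip to black, move to (4,4). |black|=6
Step 5: on BLACK (4,4): turn L to W, flip to white, move to (4,3). |black|=5
Step 6: on WHITE (4,3): turn R to N, flip to black, move to (3,3). |black|=6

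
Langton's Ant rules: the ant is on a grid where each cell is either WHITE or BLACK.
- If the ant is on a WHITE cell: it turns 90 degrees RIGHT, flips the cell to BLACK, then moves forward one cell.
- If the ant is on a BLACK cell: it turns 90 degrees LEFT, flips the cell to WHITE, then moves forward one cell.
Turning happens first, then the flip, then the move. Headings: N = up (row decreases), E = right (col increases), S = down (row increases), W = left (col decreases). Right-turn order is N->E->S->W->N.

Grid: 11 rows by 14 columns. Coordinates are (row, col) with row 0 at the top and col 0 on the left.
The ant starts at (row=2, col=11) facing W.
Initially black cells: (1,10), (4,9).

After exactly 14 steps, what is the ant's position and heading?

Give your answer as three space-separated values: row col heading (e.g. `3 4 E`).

Answer: 3 12 E

Derivation:
Step 1: on WHITE (2,11): turn R to N, flip to black, move to (1,11). |black|=3
Step 2: on WHITE (1,11): turn R to E, flip to black, move to (1,12). |black|=4
Step 3: on WHITE (1,12): turn R to S, flip to black, move to (2,12). |black|=5
Step 4: on WHITE (2,12): turn R to W, flip to black, move to (2,11). |black|=6
Step 5: on BLACK (2,11): turn L to S, flip to white, move to (3,11). |black|=5
Step 6: on WHITE (3,11): turn R to W, flip to black, move to (3,10). |black|=6
Step 7: on WHITE (3,10): turn R to N, flip to black, move to (2,10). |black|=7
Step 8: on WHITE (2,10): turn R to E, flip to black, move to (2,11). |black|=8
Step 9: on WHITE (2,11): turn R to S, flip to black, move to (3,11). |black|=9
Step 10: on BLACK (3,11): turn L to E, flip to white, move to (3,12). |black|=8
Step 11: on WHITE (3,12): turn R to S, flip to black, move to (4,12). |black|=9
Step 12: on WHITE (4,12): turn R to W, flip to black, move to (4,11). |black|=10
Step 13: on WHITE (4,11): turn R to N, flip to black, move to (3,11). |black|=11
Step 14: on WHITE (3,11): turn R to E, flip to black, move to (3,12). |black|=12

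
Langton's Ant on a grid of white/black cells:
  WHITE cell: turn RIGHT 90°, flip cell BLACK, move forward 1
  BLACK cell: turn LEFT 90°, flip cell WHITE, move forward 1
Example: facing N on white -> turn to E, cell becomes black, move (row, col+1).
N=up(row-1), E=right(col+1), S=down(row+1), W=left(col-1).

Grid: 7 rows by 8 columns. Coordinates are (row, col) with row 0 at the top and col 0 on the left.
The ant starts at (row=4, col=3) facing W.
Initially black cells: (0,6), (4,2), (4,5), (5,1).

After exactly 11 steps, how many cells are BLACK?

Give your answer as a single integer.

Step 1: on WHITE (4,3): turn R to N, flip to black, move to (3,3). |black|=5
Step 2: on WHITE (3,3): turn R to E, flip to black, move to (3,4). |black|=6
Step 3: on WHITE (3,4): turn R to S, flip to black, move to (4,4). |black|=7
Step 4: on WHITE (4,4): turn R to W, flip to black, move to (4,3). |black|=8
Step 5: on BLACK (4,3): turn L to S, flip to white, move to (5,3). |black|=7
Step 6: on WHITE (5,3): turn R to W, flip to black, move to (5,2). |black|=8
Step 7: on WHITE (5,2): turn R to N, flip to black, move to (4,2). |black|=9
Step 8: on BLACK (4,2): turn L to W, flip to white, move to (4,1). |black|=8
Step 9: on WHITE (4,1): turn R to N, flip to black, move to (3,1). |black|=9
Step 10: on WHITE (3,1): turn R to E, flip to black, move to (3,2). |black|=10
Step 11: on WHITE (3,2): turn R to S, flip to black, move to (4,2). |black|=11

Answer: 11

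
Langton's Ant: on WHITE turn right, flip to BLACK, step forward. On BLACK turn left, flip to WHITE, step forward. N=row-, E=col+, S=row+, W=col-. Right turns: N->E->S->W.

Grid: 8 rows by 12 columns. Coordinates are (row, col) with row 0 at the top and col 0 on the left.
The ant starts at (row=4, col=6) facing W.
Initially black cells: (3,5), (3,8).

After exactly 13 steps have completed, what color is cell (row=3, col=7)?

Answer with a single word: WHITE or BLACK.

Answer: BLACK

Derivation:
Step 1: on WHITE (4,6): turn R to N, flip to black, move to (3,6). |black|=3
Step 2: on WHITE (3,6): turn R to E, flip to black, move to (3,7). |black|=4
Step 3: on WHITE (3,7): turn R to S, flip to black, move to (4,7). |black|=5
Step 4: on WHITE (4,7): turn R to W, flip to black, move to (4,6). |black|=6
Step 5: on BLACK (4,6): turn L to S, flip to white, move to (5,6). |black|=5
Step 6: on WHITE (5,6): turn R to W, flip to black, move to (5,5). |black|=6
Step 7: on WHITE (5,5): turn R to N, flip to black, move to (4,5). |black|=7
Step 8: on WHITE (4,5): turn R to E, flip to black, move to (4,6). |black|=8
Step 9: on WHITE (4,6): turn R to S, flip to black, move to (5,6). |black|=9
Step 10: on BLACK (5,6): turn L to E, flip to white, move to (5,7). |black|=8
Step 11: on WHITE (5,7): turn R to S, flip to black, move to (6,7). |black|=9
Step 12: on WHITE (6,7): turn R to W, flip to black, move to (6,6). |black|=10
Step 13: on WHITE (6,6): turn R to N, flip to black, move to (5,6). |black|=11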